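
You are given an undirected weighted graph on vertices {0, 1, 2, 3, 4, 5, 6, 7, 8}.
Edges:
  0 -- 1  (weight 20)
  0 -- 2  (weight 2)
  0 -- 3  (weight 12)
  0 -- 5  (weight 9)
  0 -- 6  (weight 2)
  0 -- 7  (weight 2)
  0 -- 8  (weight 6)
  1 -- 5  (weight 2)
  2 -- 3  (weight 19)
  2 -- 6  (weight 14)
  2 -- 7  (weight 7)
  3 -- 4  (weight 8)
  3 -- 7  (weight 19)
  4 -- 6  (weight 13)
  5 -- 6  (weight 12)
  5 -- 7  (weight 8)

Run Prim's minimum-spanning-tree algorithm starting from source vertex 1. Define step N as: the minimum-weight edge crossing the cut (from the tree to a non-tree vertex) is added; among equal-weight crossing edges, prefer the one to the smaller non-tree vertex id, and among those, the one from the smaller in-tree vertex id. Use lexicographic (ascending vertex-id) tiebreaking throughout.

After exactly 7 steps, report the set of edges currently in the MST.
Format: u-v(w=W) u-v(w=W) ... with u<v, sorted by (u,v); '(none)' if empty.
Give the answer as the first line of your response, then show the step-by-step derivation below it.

0-2(w=2) 0-3(w=12) 0-6(w=2) 0-7(w=2) 0-8(w=6) 1-5(w=2) 5-7(w=8)

step 1: add edge 1-5 (w=2); MST = {1-5(w=2)}
step 2: add edge 5-7 (w=8); MST = {1-5(w=2) 5-7(w=8)}
step 3: add edge 0-7 (w=2); MST = {0-7(w=2) 1-5(w=2) 5-7(w=8)}
step 4: add edge 0-2 (w=2); MST = {0-2(w=2) 0-7(w=2) 1-5(w=2) 5-7(w=8)}
step 5: add edge 0-6 (w=2); MST = {0-2(w=2) 0-6(w=2) 0-7(w=2) 1-5(w=2) 5-7(w=8)}
step 6: add edge 0-8 (w=6); MST = {0-2(w=2) 0-6(w=2) 0-7(w=2) 0-8(w=6) 1-5(w=2) 5-7(w=8)}
step 7: add edge 0-3 (w=12); MST = {0-2(w=2) 0-3(w=12) 0-6(w=2) 0-7(w=2) 0-8(w=6) 1-5(w=2) 5-7(w=8)}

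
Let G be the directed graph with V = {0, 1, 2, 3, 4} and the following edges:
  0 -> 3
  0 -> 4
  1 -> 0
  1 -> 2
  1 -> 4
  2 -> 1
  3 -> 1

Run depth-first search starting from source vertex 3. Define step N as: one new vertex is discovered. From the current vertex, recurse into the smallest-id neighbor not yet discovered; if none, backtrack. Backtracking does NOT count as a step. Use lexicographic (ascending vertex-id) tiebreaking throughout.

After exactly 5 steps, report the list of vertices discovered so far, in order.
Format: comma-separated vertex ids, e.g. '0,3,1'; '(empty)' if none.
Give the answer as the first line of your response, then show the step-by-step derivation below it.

3,1,0,4,2

step 1: discover 3; path=3; order=3
step 2: discover 1; path=3>1; order=3,1
step 3: discover 0; path=3>1>0; order=3,1,0
step 4: discover 4; path=3>1>0>4; order=3,1,0,4
step 5: discover 2; path=3>1>2; order=3,1,0,4,2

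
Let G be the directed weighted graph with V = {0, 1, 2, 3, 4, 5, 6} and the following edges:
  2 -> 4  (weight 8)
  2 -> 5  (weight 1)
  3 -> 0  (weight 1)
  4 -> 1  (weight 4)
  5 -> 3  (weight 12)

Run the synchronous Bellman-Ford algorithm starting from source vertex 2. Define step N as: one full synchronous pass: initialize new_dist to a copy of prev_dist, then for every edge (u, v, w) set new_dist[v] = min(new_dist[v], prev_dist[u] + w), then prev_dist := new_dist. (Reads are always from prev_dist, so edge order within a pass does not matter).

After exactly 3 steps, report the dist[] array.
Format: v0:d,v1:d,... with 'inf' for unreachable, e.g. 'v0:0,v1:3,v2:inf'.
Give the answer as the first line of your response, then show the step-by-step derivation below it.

v0:14,v1:12,v2:0,v3:13,v4:8,v5:1,v6:inf

step 1: dist = v0:inf,v1:inf,v2:0,v3:inf,v4:8,v5:1,v6:inf
step 2: dist = v0:inf,v1:12,v2:0,v3:13,v4:8,v5:1,v6:inf
step 3: dist = v0:14,v1:12,v2:0,v3:13,v4:8,v5:1,v6:inf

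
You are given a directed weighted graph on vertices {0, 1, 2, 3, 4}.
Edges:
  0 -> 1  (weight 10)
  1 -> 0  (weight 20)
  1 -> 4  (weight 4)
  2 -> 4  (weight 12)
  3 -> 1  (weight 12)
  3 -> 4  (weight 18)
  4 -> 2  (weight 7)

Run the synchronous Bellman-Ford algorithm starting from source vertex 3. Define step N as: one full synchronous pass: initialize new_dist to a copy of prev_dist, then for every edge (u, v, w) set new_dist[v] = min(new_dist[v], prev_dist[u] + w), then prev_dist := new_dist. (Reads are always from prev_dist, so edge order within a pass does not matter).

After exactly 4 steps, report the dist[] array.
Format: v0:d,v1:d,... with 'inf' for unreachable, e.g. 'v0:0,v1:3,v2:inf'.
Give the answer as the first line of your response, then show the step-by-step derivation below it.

v0:32,v1:12,v2:23,v3:0,v4:16

step 1: dist = v0:inf,v1:12,v2:inf,v3:0,v4:18
step 2: dist = v0:32,v1:12,v2:25,v3:0,v4:16
step 3: dist = v0:32,v1:12,v2:23,v3:0,v4:16
step 4: dist = v0:32,v1:12,v2:23,v3:0,v4:16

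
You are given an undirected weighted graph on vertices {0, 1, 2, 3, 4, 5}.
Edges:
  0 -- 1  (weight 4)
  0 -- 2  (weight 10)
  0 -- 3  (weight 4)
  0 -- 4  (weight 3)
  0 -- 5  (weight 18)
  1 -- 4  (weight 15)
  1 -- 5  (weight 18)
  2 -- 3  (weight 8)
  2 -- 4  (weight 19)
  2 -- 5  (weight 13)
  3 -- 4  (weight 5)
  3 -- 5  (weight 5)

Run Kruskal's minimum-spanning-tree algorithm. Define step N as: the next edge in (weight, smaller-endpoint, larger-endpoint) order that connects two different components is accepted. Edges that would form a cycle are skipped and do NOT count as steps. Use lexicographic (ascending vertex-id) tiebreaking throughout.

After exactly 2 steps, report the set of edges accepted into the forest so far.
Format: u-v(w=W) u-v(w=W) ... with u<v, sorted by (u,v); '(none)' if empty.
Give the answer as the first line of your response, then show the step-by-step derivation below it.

0-1(w=4) 0-4(w=3)

step 1: add edge 0-4 (w=3); MST = {0-4(w=3)}
step 2: add edge 0-1 (w=4); MST = {0-1(w=4) 0-4(w=3)}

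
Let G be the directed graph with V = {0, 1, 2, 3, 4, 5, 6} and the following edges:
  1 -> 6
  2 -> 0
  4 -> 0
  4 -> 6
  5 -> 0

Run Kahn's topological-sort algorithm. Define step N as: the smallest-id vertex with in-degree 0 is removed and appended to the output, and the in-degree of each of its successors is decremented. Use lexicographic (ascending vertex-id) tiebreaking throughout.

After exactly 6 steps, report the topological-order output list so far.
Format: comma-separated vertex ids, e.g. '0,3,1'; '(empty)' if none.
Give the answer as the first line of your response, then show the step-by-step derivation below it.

1,2,3,4,5,0

step 1: output 1; order=[1]; indeg=(3,0,0,0,0,0,1)
step 2: output 2; order=[1,2]; indeg=(2,0,0,0,0,0,1)
step 3: output 3; order=[1,2,3]; indeg=(2,0,0,0,0,0,1)
step 4: output 4; order=[1,2,3,4]; indeg=(1,0,0,0,0,0,0)
step 5: output 5; order=[1,2,3,4,5]; indeg=(0,0,0,0,0,0,0)
step 6: output 0; order=[1,2,3,4,5,0]; indeg=(0,0,0,0,0,0,0)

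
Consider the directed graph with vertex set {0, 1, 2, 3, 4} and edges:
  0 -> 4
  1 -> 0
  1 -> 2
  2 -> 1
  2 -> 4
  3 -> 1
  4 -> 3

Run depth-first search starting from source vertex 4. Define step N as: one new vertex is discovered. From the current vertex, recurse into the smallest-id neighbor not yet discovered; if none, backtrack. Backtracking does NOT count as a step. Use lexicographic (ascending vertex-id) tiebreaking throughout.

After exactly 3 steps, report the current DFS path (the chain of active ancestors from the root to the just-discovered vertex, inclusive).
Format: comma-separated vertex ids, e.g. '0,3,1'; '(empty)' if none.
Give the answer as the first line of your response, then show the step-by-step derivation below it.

4,3,1

step 1: discover 4; path=4; order=4
step 2: discover 3; path=4>3; order=4,3
step 3: discover 1; path=4>3>1; order=4,3,1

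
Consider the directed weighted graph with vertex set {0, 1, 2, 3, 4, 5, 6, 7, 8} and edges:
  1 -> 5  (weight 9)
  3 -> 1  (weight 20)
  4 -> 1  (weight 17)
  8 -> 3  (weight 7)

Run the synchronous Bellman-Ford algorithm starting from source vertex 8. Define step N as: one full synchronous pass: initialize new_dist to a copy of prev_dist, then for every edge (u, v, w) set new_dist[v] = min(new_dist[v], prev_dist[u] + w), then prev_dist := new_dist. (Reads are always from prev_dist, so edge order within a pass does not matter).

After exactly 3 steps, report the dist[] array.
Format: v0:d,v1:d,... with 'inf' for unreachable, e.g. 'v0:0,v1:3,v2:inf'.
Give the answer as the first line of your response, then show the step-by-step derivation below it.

v0:inf,v1:27,v2:inf,v3:7,v4:inf,v5:36,v6:inf,v7:inf,v8:0

step 1: dist = v0:inf,v1:inf,v2:inf,v3:7,v4:inf,v5:inf,v6:inf,v7:inf,v8:0
step 2: dist = v0:inf,v1:27,v2:inf,v3:7,v4:inf,v5:inf,v6:inf,v7:inf,v8:0
step 3: dist = v0:inf,v1:27,v2:inf,v3:7,v4:inf,v5:36,v6:inf,v7:inf,v8:0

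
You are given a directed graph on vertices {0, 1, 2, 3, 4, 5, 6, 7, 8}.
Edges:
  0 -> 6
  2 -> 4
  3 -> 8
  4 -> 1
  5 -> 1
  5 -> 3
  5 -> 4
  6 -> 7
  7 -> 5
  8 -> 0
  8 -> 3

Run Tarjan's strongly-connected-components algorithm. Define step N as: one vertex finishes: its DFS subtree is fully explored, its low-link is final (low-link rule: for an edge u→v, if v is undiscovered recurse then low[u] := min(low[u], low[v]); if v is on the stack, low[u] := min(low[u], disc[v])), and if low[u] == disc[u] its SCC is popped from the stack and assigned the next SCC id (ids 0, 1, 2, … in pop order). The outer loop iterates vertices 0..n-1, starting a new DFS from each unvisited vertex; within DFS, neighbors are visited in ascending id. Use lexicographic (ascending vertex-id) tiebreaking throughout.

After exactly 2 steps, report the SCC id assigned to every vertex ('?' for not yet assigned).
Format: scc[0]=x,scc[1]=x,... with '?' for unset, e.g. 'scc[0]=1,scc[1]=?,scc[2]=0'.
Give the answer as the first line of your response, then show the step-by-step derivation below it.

scc[0]=?,scc[1]=0,scc[2]=?,scc[3]=?,scc[4]=?,scc[5]=?,scc[6]=?,scc[7]=?,scc[8]=?

step 1: low=(low[0]=0,low[1]=4,low[2]=?,low[3]=?,low[4]=?,low[5]=3,low[6]=1,low[7]=2,low[8]=?); scc=(scc[0]=?,scc[1]=0,scc[2]=?,scc[3]=?,scc[4]=?,scc[5]=?,scc[6]=?,scc[7]=?,scc[8]=?)
step 2: low=(low[0]=0,low[1]=4,low[2]=?,low[3]=5,low[4]=?,low[5]=3,low[6]=1,low[7]=2,low[8]=0); scc=(scc[0]=?,scc[1]=0,scc[2]=?,scc[3]=?,scc[4]=?,scc[5]=?,scc[6]=?,scc[7]=?,scc[8]=?)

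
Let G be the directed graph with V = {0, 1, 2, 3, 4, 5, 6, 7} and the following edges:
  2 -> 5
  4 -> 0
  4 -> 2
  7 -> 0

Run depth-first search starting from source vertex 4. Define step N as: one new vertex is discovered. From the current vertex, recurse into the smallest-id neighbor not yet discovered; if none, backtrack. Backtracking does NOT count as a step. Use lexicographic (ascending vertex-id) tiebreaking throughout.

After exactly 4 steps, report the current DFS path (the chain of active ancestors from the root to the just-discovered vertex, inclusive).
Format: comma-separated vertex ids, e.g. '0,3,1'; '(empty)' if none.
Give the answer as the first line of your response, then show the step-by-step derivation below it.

4,2,5

step 1: discover 4; path=4; order=4
step 2: discover 0; path=4>0; order=4,0
step 3: discover 2; path=4>2; order=4,0,2
step 4: discover 5; path=4>2>5; order=4,0,2,5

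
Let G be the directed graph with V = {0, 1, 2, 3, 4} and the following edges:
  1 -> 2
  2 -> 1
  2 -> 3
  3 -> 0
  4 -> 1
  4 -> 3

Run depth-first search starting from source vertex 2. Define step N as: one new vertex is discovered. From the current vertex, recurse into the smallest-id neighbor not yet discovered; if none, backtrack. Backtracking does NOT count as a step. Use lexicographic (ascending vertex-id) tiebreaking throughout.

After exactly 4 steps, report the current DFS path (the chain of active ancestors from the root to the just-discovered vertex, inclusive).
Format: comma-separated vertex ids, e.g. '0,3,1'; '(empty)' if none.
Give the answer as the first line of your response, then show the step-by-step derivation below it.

2,3,0

step 1: discover 2; path=2; order=2
step 2: discover 1; path=2>1; order=2,1
step 3: discover 3; path=2>3; order=2,1,3
step 4: discover 0; path=2>3>0; order=2,1,3,0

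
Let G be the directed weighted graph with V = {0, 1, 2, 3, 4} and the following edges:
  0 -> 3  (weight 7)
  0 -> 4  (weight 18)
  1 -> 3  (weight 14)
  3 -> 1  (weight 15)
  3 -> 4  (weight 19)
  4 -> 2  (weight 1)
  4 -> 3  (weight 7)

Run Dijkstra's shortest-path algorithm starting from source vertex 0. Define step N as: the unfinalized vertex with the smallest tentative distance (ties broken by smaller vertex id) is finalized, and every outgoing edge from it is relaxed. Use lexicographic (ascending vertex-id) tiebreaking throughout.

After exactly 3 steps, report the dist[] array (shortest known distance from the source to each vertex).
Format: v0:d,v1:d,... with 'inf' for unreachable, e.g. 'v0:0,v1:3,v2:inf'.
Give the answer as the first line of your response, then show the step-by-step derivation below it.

v0:0,v1:22,v2:19,v3:7,v4:18

step 1: dist = v0:0,v1:inf,v2:inf,v3:7,v4:18
step 2: dist = v0:0,v1:22,v2:inf,v3:7,v4:18
step 3: dist = v0:0,v1:22,v2:19,v3:7,v4:18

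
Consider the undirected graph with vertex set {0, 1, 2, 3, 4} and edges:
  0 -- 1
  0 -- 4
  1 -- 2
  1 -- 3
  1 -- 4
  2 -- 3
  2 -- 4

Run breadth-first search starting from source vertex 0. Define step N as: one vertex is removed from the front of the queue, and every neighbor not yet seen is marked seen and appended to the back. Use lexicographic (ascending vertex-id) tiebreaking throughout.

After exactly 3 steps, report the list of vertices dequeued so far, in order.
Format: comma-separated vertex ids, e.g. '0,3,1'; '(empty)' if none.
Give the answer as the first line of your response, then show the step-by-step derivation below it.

0,1,4

step 1: dequeue 0; queue=[1,4]; order=0
step 2: dequeue 1; queue=[4,2,3]; order=0,1
step 3: dequeue 4; queue=[2,3]; order=0,1,4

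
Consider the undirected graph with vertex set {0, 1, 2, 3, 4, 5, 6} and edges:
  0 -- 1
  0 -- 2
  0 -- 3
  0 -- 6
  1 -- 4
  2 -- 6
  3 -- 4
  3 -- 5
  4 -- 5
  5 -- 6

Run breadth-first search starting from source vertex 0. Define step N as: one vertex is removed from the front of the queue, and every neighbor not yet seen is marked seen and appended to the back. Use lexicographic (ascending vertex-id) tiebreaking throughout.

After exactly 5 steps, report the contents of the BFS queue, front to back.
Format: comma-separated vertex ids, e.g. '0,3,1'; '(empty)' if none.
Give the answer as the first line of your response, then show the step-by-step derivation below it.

4,5

step 1: dequeue 0; queue=[1,2,3,6]; order=0
step 2: dequeue 1; queue=[2,3,6,4]; order=0,1
step 3: dequeue 2; queue=[3,6,4]; order=0,1,2
step 4: dequeue 3; queue=[6,4,5]; order=0,1,2,3
step 5: dequeue 6; queue=[4,5]; order=0,1,2,3,6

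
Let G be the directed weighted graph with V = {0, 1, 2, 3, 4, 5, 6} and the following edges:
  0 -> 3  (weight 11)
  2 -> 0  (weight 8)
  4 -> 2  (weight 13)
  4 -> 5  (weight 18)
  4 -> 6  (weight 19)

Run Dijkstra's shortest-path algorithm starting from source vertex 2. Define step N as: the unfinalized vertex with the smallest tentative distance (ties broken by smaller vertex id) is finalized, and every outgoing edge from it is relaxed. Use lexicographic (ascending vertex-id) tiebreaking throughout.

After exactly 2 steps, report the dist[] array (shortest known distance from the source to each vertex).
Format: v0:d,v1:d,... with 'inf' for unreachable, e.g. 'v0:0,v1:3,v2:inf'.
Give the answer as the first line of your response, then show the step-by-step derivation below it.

v0:8,v1:inf,v2:0,v3:19,v4:inf,v5:inf,v6:inf

step 1: dist = v0:8,v1:inf,v2:0,v3:inf,v4:inf,v5:inf,v6:inf
step 2: dist = v0:8,v1:inf,v2:0,v3:19,v4:inf,v5:inf,v6:inf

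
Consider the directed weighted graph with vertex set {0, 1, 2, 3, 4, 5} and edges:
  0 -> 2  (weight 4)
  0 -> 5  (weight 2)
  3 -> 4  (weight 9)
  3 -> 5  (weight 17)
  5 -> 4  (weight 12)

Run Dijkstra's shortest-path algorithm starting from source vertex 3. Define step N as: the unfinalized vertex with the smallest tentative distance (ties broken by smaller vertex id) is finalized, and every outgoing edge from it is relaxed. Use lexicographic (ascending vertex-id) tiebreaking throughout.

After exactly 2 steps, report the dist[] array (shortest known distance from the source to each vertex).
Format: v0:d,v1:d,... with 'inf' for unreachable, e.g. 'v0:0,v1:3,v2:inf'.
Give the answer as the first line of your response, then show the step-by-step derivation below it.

v0:inf,v1:inf,v2:inf,v3:0,v4:9,v5:17

step 1: dist = v0:inf,v1:inf,v2:inf,v3:0,v4:9,v5:17
step 2: dist = v0:inf,v1:inf,v2:inf,v3:0,v4:9,v5:17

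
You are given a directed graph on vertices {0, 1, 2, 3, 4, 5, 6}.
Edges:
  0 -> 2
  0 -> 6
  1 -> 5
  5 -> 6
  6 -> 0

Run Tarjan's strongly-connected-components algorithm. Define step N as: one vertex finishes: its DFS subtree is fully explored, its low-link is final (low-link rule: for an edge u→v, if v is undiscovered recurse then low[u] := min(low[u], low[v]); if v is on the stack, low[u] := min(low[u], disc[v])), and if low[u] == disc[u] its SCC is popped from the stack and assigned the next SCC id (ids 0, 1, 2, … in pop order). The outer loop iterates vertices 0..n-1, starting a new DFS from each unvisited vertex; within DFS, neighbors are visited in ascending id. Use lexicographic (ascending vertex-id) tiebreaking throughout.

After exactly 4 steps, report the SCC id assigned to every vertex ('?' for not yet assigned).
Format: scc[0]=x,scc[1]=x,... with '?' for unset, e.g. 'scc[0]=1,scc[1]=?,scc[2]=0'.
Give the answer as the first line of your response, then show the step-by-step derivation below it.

scc[0]=1,scc[1]=?,scc[2]=0,scc[3]=?,scc[4]=?,scc[5]=2,scc[6]=1

step 1: low=(low[0]=0,low[1]=?,low[2]=1,low[3]=?,low[4]=?,low[5]=?,low[6]=?); scc=(scc[0]=?,scc[1]=?,scc[2]=0,scc[3]=?,scc[4]=?,scc[5]=?,scc[6]=?)
step 2: low=(low[0]=0,low[1]=?,low[2]=1,low[3]=?,low[4]=?,low[5]=?,low[6]=0); scc=(scc[0]=?,scc[1]=?,scc[2]=0,scc[3]=?,scc[4]=?,scc[5]=?,scc[6]=?)
step 3: low=(low[0]=0,low[1]=?,low[2]=1,low[3]=?,low[4]=?,low[5]=?,low[6]=0); scc=(scc[0]=1,scc[1]=?,scc[2]=0,scc[3]=?,scc[4]=?,scc[5]=?,scc[6]=1)
step 4: low=(low[0]=0,low[1]=3,low[2]=1,low[3]=?,low[4]=?,low[5]=4,low[6]=0); scc=(scc[0]=1,scc[1]=?,scc[2]=0,scc[3]=?,scc[4]=?,scc[5]=2,scc[6]=1)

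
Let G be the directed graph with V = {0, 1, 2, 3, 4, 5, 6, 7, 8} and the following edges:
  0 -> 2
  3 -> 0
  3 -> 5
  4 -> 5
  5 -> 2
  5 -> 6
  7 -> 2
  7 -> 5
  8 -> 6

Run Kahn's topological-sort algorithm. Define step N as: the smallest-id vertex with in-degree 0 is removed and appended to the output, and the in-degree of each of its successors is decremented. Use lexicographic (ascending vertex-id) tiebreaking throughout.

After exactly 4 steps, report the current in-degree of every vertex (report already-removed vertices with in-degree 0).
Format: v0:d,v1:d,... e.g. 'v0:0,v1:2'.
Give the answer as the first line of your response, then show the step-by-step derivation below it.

v0:0,v1:0,v2:2,v3:0,v4:0,v5:1,v6:2,v7:0,v8:0

step 1: output 1; order=[1]; indeg=(1,0,3,0,0,3,2,0,0)
step 2: output 3; order=[1,3]; indeg=(0,0,3,0,0,2,2,0,0)
step 3: output 0; order=[1,3,0]; indeg=(0,0,2,0,0,2,2,0,0)
step 4: output 4; order=[1,3,0,4]; indeg=(0,0,2,0,0,1,2,0,0)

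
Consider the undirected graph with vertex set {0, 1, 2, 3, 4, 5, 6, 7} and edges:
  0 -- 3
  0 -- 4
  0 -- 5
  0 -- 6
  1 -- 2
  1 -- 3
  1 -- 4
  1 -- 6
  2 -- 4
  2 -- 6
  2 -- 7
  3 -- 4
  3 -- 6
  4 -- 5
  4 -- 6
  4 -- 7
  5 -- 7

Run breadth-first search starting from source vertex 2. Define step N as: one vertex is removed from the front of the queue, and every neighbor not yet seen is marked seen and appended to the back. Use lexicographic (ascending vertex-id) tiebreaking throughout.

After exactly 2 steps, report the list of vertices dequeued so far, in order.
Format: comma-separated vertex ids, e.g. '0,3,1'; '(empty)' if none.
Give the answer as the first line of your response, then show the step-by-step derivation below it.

2,1

step 1: dequeue 2; queue=[1,4,6,7]; order=2
step 2: dequeue 1; queue=[4,6,7,3]; order=2,1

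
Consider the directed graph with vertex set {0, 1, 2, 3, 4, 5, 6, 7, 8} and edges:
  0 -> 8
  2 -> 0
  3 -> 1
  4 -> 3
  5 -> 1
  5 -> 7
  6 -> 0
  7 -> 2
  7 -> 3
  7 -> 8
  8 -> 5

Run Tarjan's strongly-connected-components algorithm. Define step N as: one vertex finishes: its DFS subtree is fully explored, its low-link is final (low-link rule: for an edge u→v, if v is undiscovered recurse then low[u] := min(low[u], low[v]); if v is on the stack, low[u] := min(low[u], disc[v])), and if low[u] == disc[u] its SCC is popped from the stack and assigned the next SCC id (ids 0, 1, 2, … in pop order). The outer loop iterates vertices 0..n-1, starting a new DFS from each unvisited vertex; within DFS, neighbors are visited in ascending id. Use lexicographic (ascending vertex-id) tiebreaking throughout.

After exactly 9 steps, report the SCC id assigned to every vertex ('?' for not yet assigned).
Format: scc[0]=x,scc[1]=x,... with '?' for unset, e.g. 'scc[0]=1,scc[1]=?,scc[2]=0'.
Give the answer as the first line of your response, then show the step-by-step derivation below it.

scc[0]=2,scc[1]=0,scc[2]=2,scc[3]=1,scc[4]=3,scc[5]=2,scc[6]=4,scc[7]=2,scc[8]=2

step 1: low=(low[0]=0,low[1]=3,low[2]=?,low[3]=?,low[4]=?,low[5]=2,low[6]=?,low[7]=?,low[8]=1); scc=(scc[0]=?,scc[1]=0,scc[2]=?,scc[3]=?,scc[4]=?,scc[5]=?,scc[6]=?,scc[7]=?,scc[8]=?)
step 2: low=(low[0]=0,low[1]=3,low[2]=0,low[3]=?,low[4]=?,low[5]=2,low[6]=?,low[7]=4,low[8]=1); scc=(scc[0]=?,scc[1]=0,scc[2]=?,scc[3]=?,scc[4]=?,scc[5]=?,scc[6]=?,scc[7]=?,scc[8]=?)
step 3: low=(low[0]=0,low[1]=3,low[2]=0,low[3]=6,low[4]=?,low[5]=2,low[6]=?,low[7]=0,low[8]=1); scc=(scc[0]=?,scc[1]=0,scc[2]=?,scc[3]=1,scc[4]=?,scc[5]=?,scc[6]=?,scc[7]=?,scc[8]=?)
step 4: low=(low[0]=0,low[1]=3,low[2]=0,low[3]=6,low[4]=?,low[5]=2,low[6]=?,low[7]=0,low[8]=1); scc=(scc[0]=?,scc[1]=0,scc[2]=?,scc[3]=1,scc[4]=?,scc[5]=?,scc[6]=?,scc[7]=?,scc[8]=?)
step 5: low=(low[0]=0,low[1]=3,low[2]=0,low[3]=6,low[4]=?,low[5]=0,low[6]=?,low[7]=0,low[8]=1); scc=(scc[0]=?,scc[1]=0,scc[2]=?,scc[3]=1,scc[4]=?,scc[5]=?,scc[6]=?,scc[7]=?,scc[8]=?)
step 6: low=(low[0]=0,low[1]=3,low[2]=0,low[3]=6,low[4]=?,low[5]=0,low[6]=?,low[7]=0,low[8]=0); scc=(scc[0]=?,scc[1]=0,scc[2]=?,scc[3]=1,scc[4]=?,scc[5]=?,scc[6]=?,scc[7]=?,scc[8]=?)
step 7: low=(low[0]=0,low[1]=3,low[2]=0,low[3]=6,low[4]=?,low[5]=0,low[6]=?,low[7]=0,low[8]=0); scc=(scc[0]=2,scc[1]=0,scc[2]=2,scc[3]=1,scc[4]=?,scc[5]=2,scc[6]=?,scc[7]=2,scc[8]=2)
step 8: low=(low[0]=0,low[1]=3,low[2]=0,low[3]=6,low[4]=7,low[5]=0,low[6]=?,low[7]=0,low[8]=0); scc=(scc[0]=2,scc[1]=0,scc[2]=2,scc[3]=1,scc[4]=3,scc[5]=2,scc[6]=?,scc[7]=2,scc[8]=2)
step 9: low=(low[0]=0,low[1]=3,low[2]=0,low[3]=6,low[4]=7,low[5]=0,low[6]=8,low[7]=0,low[8]=0); scc=(scc[0]=2,scc[1]=0,scc[2]=2,scc[3]=1,scc[4]=3,scc[5]=2,scc[6]=4,scc[7]=2,scc[8]=2)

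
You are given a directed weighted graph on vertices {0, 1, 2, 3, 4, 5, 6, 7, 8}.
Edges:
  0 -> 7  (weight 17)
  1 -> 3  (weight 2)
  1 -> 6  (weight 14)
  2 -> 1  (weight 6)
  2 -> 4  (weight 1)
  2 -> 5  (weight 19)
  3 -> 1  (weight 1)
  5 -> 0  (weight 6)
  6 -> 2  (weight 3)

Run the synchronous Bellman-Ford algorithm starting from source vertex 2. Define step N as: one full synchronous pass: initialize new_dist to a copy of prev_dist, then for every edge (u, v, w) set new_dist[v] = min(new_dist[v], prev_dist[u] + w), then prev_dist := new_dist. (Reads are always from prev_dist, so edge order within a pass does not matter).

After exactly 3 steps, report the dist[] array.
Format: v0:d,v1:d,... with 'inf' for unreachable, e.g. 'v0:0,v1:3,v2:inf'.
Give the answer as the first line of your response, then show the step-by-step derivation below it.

v0:25,v1:6,v2:0,v3:8,v4:1,v5:19,v6:20,v7:42,v8:inf

step 1: dist = v0:inf,v1:6,v2:0,v3:inf,v4:1,v5:19,v6:inf,v7:inf,v8:inf
step 2: dist = v0:25,v1:6,v2:0,v3:8,v4:1,v5:19,v6:20,v7:inf,v8:inf
step 3: dist = v0:25,v1:6,v2:0,v3:8,v4:1,v5:19,v6:20,v7:42,v8:inf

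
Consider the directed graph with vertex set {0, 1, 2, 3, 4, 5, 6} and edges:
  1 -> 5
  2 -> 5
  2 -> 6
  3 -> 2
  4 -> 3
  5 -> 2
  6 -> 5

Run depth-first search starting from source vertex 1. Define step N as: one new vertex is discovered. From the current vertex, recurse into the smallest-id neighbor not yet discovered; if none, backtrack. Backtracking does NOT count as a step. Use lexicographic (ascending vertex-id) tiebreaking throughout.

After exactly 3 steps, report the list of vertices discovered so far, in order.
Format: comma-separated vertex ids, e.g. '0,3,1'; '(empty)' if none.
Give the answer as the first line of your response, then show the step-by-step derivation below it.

1,5,2

step 1: discover 1; path=1; order=1
step 2: discover 5; path=1>5; order=1,5
step 3: discover 2; path=1>5>2; order=1,5,2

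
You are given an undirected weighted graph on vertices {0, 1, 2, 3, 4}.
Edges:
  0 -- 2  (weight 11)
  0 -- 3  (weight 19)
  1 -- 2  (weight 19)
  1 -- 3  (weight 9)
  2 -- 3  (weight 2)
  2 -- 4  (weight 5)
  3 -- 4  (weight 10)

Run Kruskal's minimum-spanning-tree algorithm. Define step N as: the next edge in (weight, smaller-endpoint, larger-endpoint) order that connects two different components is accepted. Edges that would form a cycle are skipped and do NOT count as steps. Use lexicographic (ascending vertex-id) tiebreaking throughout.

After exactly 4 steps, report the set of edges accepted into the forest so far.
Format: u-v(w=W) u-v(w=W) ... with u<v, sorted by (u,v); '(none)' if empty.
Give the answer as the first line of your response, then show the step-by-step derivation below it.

0-2(w=11) 1-3(w=9) 2-3(w=2) 2-4(w=5)

step 1: add edge 2-3 (w=2); MST = {2-3(w=2)}
step 2: add edge 2-4 (w=5); MST = {2-3(w=2) 2-4(w=5)}
step 3: add edge 1-3 (w=9); MST = {1-3(w=9) 2-3(w=2) 2-4(w=5)}
step 4: add edge 0-2 (w=11); MST = {0-2(w=11) 1-3(w=9) 2-3(w=2) 2-4(w=5)}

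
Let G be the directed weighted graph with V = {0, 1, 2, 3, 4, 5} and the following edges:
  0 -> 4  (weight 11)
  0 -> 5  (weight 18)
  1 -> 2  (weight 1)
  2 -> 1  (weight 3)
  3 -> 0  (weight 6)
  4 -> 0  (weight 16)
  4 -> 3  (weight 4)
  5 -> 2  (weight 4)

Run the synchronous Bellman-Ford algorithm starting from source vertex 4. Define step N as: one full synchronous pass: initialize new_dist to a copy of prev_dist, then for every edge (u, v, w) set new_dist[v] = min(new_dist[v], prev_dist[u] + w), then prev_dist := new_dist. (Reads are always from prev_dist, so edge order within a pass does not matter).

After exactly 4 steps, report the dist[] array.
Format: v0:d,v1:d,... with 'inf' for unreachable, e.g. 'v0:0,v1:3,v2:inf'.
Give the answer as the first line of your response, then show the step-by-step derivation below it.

v0:10,v1:41,v2:32,v3:4,v4:0,v5:28

step 1: dist = v0:16,v1:inf,v2:inf,v3:4,v4:0,v5:inf
step 2: dist = v0:10,v1:inf,v2:inf,v3:4,v4:0,v5:34
step 3: dist = v0:10,v1:inf,v2:38,v3:4,v4:0,v5:28
step 4: dist = v0:10,v1:41,v2:32,v3:4,v4:0,v5:28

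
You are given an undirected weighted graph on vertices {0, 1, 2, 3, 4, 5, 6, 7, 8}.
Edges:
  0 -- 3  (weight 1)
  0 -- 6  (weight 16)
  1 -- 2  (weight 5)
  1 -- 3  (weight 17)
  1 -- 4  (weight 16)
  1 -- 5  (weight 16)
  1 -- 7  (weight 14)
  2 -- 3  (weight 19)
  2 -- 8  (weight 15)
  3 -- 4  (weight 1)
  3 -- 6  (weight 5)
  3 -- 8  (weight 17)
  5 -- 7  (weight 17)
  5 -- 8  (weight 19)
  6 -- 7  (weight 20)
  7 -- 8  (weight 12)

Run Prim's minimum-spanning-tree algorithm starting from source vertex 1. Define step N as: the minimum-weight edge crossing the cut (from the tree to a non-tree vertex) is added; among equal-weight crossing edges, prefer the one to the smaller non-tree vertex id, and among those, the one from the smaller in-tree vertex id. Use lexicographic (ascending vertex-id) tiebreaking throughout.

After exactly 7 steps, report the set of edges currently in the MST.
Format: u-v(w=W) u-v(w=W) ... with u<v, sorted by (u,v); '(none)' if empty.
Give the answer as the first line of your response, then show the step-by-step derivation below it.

0-3(w=1) 1-2(w=5) 1-4(w=16) 1-7(w=14) 3-4(w=1) 3-6(w=5) 7-8(w=12)

step 1: add edge 1-2 (w=5); MST = {1-2(w=5)}
step 2: add edge 1-7 (w=14); MST = {1-2(w=5) 1-7(w=14)}
step 3: add edge 7-8 (w=12); MST = {1-2(w=5) 1-7(w=14) 7-8(w=12)}
step 4: add edge 1-4 (w=16); MST = {1-2(w=5) 1-4(w=16) 1-7(w=14) 7-8(w=12)}
step 5: add edge 3-4 (w=1); MST = {1-2(w=5) 1-4(w=16) 1-7(w=14) 3-4(w=1) 7-8(w=12)}
step 6: add edge 0-3 (w=1); MST = {0-3(w=1) 1-2(w=5) 1-4(w=16) 1-7(w=14) 3-4(w=1) 7-8(w=12)}
step 7: add edge 3-6 (w=5); MST = {0-3(w=1) 1-2(w=5) 1-4(w=16) 1-7(w=14) 3-4(w=1) 3-6(w=5) 7-8(w=12)}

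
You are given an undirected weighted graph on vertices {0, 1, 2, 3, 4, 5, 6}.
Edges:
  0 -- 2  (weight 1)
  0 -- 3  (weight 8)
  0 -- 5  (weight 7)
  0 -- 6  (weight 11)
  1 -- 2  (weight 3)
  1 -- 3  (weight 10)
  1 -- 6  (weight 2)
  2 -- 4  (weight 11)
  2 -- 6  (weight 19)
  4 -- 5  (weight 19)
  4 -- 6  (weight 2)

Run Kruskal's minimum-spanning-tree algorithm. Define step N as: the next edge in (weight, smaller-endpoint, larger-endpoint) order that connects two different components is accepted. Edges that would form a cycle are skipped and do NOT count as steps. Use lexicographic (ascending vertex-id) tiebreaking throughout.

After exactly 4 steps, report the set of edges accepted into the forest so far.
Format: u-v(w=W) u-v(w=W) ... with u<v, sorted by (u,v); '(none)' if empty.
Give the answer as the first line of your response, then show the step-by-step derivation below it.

0-2(w=1) 1-2(w=3) 1-6(w=2) 4-6(w=2)

step 1: add edge 0-2 (w=1); MST = {0-2(w=1)}
step 2: add edge 1-6 (w=2); MST = {0-2(w=1) 1-6(w=2)}
step 3: add edge 4-6 (w=2); MST = {0-2(w=1) 1-6(w=2) 4-6(w=2)}
step 4: add edge 1-2 (w=3); MST = {0-2(w=1) 1-2(w=3) 1-6(w=2) 4-6(w=2)}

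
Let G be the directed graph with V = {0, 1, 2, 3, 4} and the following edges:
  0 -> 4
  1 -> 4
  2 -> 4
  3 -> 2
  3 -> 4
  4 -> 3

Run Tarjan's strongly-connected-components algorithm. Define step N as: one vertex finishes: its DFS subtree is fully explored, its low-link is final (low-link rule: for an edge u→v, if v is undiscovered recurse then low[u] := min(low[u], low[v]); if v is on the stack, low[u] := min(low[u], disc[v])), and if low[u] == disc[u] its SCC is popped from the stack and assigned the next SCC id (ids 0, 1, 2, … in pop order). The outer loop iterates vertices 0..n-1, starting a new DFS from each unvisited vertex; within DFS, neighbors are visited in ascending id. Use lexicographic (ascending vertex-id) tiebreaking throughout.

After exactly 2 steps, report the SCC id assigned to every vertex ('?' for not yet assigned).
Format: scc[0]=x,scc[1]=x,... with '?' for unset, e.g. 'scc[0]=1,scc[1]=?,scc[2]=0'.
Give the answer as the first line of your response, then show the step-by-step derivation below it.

scc[0]=?,scc[1]=?,scc[2]=?,scc[3]=?,scc[4]=?

step 1: low=(low[0]=0,low[1]=?,low[2]=1,low[3]=2,low[4]=1); scc=(scc[0]=?,scc[1]=?,scc[2]=?,scc[3]=?,scc[4]=?)
step 2: low=(low[0]=0,low[1]=?,low[2]=1,low[3]=1,low[4]=1); scc=(scc[0]=?,scc[1]=?,scc[2]=?,scc[3]=?,scc[4]=?)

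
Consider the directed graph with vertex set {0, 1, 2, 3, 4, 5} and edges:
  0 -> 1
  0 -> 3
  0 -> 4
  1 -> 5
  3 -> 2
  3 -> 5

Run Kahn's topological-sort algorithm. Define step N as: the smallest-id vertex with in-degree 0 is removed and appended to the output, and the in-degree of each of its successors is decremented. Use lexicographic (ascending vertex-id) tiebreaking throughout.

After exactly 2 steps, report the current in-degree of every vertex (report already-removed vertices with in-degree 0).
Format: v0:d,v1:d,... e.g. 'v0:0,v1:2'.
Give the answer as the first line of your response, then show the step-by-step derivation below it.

v0:0,v1:0,v2:1,v3:0,v4:0,v5:1

step 1: output 0; order=[0]; indeg=(0,0,1,0,0,2)
step 2: output 1; order=[0,1]; indeg=(0,0,1,0,0,1)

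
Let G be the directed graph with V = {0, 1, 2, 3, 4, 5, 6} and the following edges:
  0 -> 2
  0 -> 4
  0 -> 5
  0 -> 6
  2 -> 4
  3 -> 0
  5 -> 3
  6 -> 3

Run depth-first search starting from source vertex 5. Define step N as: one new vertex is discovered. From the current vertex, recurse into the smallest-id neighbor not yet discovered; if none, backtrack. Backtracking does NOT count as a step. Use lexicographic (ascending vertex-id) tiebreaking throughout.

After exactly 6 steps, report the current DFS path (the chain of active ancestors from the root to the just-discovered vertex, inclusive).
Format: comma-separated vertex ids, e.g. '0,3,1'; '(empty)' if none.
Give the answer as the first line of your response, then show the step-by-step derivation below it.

5,3,0,6

step 1: discover 5; path=5; order=5
step 2: discover 3; path=5>3; order=5,3
step 3: discover 0; path=5>3>0; order=5,3,0
step 4: discover 2; path=5>3>0>2; order=5,3,0,2
step 5: discover 4; path=5>3>0>2>4; order=5,3,0,2,4
step 6: discover 6; path=5>3>0>6; order=5,3,0,2,4,6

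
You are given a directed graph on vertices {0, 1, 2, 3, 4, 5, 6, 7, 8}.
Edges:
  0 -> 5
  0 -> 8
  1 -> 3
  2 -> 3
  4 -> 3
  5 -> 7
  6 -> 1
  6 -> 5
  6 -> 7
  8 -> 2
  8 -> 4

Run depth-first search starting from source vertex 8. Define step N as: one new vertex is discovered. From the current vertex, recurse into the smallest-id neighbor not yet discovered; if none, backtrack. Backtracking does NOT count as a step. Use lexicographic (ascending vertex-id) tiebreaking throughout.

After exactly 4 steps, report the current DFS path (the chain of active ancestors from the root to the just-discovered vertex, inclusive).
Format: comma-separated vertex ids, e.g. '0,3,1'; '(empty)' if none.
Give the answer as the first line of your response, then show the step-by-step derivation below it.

8,4

step 1: discover 8; path=8; order=8
step 2: discover 2; path=8>2; order=8,2
step 3: discover 3; path=8>2>3; order=8,2,3
step 4: discover 4; path=8>4; order=8,2,3,4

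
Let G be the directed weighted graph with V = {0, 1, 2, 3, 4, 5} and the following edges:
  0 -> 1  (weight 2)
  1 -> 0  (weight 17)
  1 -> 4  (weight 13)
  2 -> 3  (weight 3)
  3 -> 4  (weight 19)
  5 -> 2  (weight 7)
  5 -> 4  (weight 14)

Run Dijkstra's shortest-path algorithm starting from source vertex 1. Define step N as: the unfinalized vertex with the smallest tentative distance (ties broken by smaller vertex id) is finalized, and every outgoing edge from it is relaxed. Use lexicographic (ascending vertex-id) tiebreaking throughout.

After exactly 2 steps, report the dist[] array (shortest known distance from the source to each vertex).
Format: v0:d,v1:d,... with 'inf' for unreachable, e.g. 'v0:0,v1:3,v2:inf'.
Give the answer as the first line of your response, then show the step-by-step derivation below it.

v0:17,v1:0,v2:inf,v3:inf,v4:13,v5:inf

step 1: dist = v0:17,v1:0,v2:inf,v3:inf,v4:13,v5:inf
step 2: dist = v0:17,v1:0,v2:inf,v3:inf,v4:13,v5:inf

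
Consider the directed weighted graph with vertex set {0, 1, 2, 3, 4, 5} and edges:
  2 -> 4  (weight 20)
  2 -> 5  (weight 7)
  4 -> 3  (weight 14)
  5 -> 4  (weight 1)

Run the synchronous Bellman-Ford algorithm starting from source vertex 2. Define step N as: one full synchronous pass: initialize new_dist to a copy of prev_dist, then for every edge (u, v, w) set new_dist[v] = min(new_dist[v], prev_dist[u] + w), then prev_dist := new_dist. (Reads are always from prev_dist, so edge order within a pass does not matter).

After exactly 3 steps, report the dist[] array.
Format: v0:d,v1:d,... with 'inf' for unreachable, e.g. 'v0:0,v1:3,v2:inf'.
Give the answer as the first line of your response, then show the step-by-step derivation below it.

v0:inf,v1:inf,v2:0,v3:22,v4:8,v5:7

step 1: dist = v0:inf,v1:inf,v2:0,v3:inf,v4:20,v5:7
step 2: dist = v0:inf,v1:inf,v2:0,v3:34,v4:8,v5:7
step 3: dist = v0:inf,v1:inf,v2:0,v3:22,v4:8,v5:7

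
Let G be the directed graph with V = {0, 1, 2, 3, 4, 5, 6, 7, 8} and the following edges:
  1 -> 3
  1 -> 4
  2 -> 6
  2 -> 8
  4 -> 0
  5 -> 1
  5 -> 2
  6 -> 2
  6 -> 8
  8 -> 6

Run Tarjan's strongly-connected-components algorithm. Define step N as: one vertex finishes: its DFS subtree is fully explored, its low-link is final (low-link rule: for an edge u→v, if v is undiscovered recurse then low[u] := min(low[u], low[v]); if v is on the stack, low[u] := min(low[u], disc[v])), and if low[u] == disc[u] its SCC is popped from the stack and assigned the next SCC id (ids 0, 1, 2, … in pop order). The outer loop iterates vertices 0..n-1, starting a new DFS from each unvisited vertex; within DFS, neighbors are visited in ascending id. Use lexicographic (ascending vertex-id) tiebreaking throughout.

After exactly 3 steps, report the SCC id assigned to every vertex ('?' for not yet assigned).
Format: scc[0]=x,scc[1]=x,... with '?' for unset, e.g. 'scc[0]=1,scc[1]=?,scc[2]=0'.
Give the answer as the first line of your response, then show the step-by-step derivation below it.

scc[0]=0,scc[1]=?,scc[2]=?,scc[3]=1,scc[4]=2,scc[5]=?,scc[6]=?,scc[7]=?,scc[8]=?

step 1: low=(low[0]=0,low[1]=?,low[2]=?,low[3]=?,low[4]=?,low[5]=?,low[6]=?,low[7]=?,low[8]=?); scc=(scc[0]=0,scc[1]=?,scc[2]=?,scc[3]=?,scc[4]=?,scc[5]=?,scc[6]=?,scc[7]=?,scc[8]=?)
step 2: low=(low[0]=0,low[1]=1,low[2]=?,low[3]=2,low[4]=?,low[5]=?,low[6]=?,low[7]=?,low[8]=?); scc=(scc[0]=0,scc[1]=?,scc[2]=?,scc[3]=1,scc[4]=?,scc[5]=?,scc[6]=?,scc[7]=?,scc[8]=?)
step 3: low=(low[0]=0,low[1]=1,low[2]=?,low[3]=2,low[4]=3,low[5]=?,low[6]=?,low[7]=?,low[8]=?); scc=(scc[0]=0,scc[1]=?,scc[2]=?,scc[3]=1,scc[4]=2,scc[5]=?,scc[6]=?,scc[7]=?,scc[8]=?)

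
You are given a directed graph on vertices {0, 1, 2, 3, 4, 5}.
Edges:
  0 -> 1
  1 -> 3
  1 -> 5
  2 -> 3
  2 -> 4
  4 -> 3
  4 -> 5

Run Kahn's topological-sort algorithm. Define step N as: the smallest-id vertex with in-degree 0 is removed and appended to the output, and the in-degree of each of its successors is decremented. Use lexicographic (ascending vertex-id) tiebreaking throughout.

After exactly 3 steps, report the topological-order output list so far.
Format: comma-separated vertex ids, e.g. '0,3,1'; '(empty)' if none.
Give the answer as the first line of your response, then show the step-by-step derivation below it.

0,1,2

step 1: output 0; order=[0]; indeg=(0,0,0,3,1,2)
step 2: output 1; order=[0,1]; indeg=(0,0,0,2,1,1)
step 3: output 2; order=[0,1,2]; indeg=(0,0,0,1,0,1)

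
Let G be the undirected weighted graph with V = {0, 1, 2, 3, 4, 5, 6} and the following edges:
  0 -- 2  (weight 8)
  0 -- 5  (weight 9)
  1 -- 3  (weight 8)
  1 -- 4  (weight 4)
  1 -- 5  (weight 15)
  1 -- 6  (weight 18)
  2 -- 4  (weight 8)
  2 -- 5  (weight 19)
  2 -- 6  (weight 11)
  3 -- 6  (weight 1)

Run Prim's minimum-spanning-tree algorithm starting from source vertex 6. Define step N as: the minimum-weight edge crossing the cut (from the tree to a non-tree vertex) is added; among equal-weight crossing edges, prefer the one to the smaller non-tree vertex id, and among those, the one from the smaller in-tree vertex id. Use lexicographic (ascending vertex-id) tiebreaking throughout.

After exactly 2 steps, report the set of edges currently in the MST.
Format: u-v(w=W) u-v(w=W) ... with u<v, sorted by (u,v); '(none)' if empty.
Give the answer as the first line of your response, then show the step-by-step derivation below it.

1-3(w=8) 3-6(w=1)

step 1: add edge 3-6 (w=1); MST = {3-6(w=1)}
step 2: add edge 1-3 (w=8); MST = {1-3(w=8) 3-6(w=1)}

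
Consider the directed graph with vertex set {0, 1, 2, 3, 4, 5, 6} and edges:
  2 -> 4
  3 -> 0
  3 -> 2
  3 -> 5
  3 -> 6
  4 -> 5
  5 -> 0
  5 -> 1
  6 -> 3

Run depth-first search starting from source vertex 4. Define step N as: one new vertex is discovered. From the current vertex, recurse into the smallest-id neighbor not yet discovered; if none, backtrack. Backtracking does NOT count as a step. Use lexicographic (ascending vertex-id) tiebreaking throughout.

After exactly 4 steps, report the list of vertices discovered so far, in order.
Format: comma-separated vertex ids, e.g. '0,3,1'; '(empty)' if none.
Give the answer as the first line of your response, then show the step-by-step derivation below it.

4,5,0,1

step 1: discover 4; path=4; order=4
step 2: discover 5; path=4>5; order=4,5
step 3: discover 0; path=4>5>0; order=4,5,0
step 4: discover 1; path=4>5>1; order=4,5,0,1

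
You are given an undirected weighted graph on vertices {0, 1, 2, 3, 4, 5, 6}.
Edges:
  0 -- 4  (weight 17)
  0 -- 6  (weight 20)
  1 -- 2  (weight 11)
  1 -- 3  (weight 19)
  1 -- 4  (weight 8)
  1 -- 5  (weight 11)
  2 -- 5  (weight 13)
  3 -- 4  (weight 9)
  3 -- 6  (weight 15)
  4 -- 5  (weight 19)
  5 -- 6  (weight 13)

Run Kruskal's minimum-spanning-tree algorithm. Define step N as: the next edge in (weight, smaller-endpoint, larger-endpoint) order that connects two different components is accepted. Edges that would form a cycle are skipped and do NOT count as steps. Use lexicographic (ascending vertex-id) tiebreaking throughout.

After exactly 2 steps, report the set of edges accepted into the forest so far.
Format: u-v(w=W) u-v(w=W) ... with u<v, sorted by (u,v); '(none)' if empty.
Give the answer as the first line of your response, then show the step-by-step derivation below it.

1-4(w=8) 3-4(w=9)

step 1: add edge 1-4 (w=8); MST = {1-4(w=8)}
step 2: add edge 3-4 (w=9); MST = {1-4(w=8) 3-4(w=9)}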